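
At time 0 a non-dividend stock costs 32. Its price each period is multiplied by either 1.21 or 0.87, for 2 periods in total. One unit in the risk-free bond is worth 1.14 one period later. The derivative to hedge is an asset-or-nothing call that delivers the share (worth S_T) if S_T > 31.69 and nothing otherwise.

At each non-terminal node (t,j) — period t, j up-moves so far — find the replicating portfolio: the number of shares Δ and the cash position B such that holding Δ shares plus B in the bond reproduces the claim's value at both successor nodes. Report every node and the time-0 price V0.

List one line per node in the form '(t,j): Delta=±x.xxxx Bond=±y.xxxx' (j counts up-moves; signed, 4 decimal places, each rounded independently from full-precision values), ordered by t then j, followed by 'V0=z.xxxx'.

(0,0): Delta=1.4020 Bond=-13.6554
(1,0): Delta=3.5588 Bond=-75.6119
(1,1): Delta=1.0000 Bond=0.0000
V0=31.2100

Under the risk-neutral measure, an up-move has probability p* = (R−d)/(u−d) = 0.7941 and values discount at R = 1.14.
Payoff layer (t=2): V(2,0)=0.0000, V(2,1)=33.6864, V(2,2)=46.8512
Node (1,0) S=27.8400: V=(p*·33.6864+(1−p*)·0.0000)/1.14=23.4658; Δ=(33.6864−0.0000)/(33.6864−24.2208)=3.5588; B=V−Δ·S=-75.6119
Node (1,1) S=38.7200: V=(p*·46.8512+(1−p*)·33.6864)/1.14=38.7200; Δ=(46.8512−33.6864)/(46.8512−33.6864)=1.0000; B=V−Δ·S=0.0000
Node (0,0) S=32.0000: V=(p*·38.7200+(1−p*)·23.4658)/1.14=31.2100; Δ=(38.7200−23.4658)/(38.7200−27.8400)=1.4020; B=V−Δ·S=-13.6554
Check: Δ(0,0)·S0 + B(0,0) = 31.2100 = V0.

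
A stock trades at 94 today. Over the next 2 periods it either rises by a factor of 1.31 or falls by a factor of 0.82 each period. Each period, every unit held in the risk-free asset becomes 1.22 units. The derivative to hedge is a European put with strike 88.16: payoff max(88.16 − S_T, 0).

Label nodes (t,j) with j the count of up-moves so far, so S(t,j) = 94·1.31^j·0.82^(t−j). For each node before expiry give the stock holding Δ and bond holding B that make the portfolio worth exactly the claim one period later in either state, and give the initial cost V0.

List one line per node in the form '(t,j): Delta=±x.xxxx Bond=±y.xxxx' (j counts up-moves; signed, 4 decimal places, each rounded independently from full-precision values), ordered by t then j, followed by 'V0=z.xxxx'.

Since d<R<u, set p* = (R−d)/(u−d) = 0.8163; price each node as the discounted p*-expectation of its children.
Terminal payoffs: V(2,0)=24.9544, V(2,1)=0.0000, V(2,2)=0.0000
Node (1,0) S=77.0800: V=(p*·0.0000+(1−p*)·24.9544)/1.22=3.7569; Δ=(0.0000−24.9544)/(100.9748−63.2056)=-0.6607; B=V−Δ·S=54.6843
Node (1,1) S=123.1400: V=(p*·0.0000+(1−p*)·0.0000)/1.22=0.0000; Δ=(0.0000−0.0000)/(161.3134−100.9748)=0.0000; B=V−Δ·S=0.0000
Node (0,0) S=94.0000: V=(p*·0.0000+(1−p*)·3.7569)/1.22=0.5656; Δ=(0.0000−3.7569)/(123.1400−77.0800)=-0.0816; B=V−Δ·S=8.2328
Check: Δ(0,0)·S0 + B(0,0) = 0.5656 = V0.

(0,0): Delta=-0.0816 Bond=8.2328
(1,0): Delta=-0.6607 Bond=54.6843
(1,1): Delta=0.0000 Bond=0.0000
V0=0.5656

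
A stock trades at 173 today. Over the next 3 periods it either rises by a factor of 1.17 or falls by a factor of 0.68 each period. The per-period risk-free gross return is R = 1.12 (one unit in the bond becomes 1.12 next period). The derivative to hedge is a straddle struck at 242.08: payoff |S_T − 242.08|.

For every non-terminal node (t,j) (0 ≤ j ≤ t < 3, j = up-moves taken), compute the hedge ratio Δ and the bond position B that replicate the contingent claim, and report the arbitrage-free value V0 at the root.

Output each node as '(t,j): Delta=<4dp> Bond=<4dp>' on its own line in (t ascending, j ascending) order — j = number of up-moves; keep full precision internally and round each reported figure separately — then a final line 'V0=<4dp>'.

No-arbitrage ⇒ martingale measure with p* = (R−d)/(u−d) = 0.8980.
At expiry t=3: V(3,0)=187.6833, V(3,1)=148.4856, V(3,2)=81.0426, V(3,3)=34.9990
  t=2,j=0: stock 79.9952 → up 93.5944 (V=148.4856), down 54.3967 (V=187.6833). Price 136.1477; hedge Δ=-1.0000, bond B=216.1429.
  t=2,j=1: stock 137.6388 → up 161.0374 (V=81.0426), down 93.5944 (V=148.4856). Price 78.5041; hedge Δ=-1.0000, bond B=216.1429.
  t=2,j=2: stock 236.8197 → up 277.0790 (V=34.9990), down 161.0374 (V=81.0426). Price 35.4441; hedge Δ=-0.3968, bond B=129.4105.
  t=1,j=0: stock 117.6400 → up 137.6388 (V=78.5041), down 79.9952 (V=136.1477). Price 75.3447; hedge Δ=-1.0000, bond B=192.9847.
  t=1,j=1: stock 202.4100 → up 236.8197 (V=35.4441), down 137.6388 (V=78.5041). Price 35.5696; hedge Δ=-0.4342, bond B=123.4471.
  t=0,j=0: stock 173.0000 → up 202.4100 (V=35.5696), down 117.6400 (V=75.3447). Price 35.3824; hedge Δ=-0.4692, bond B=116.5561.
Root portfolio cost Δ·173+B reproduces V0=35.3824.

(0,0): Delta=-0.4692 Bond=116.5561
(1,0): Delta=-1.0000 Bond=192.9847
(1,1): Delta=-0.4342 Bond=123.4471
(2,0): Delta=-1.0000 Bond=216.1429
(2,1): Delta=-1.0000 Bond=216.1429
(2,2): Delta=-0.3968 Bond=129.4105
V0=35.3824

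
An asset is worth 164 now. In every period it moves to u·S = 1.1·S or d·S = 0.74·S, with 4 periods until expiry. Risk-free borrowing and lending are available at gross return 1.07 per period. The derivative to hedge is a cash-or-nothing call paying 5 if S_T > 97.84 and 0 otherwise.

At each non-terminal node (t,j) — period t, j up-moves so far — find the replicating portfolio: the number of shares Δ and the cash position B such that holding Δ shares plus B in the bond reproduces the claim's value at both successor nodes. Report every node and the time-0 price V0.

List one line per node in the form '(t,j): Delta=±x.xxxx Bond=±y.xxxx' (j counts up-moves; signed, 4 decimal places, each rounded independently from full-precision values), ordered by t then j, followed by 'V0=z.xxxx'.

(0,0): Delta=0.0013 Bond=3.5897
(1,0): Delta=0.0153 Bond=2.1478
(1,1): Delta=0.0005 Bond=3.9949
(2,0): Delta=0.1325 Bond=-8.2289
(2,1): Delta=0.0081 Bond=3.2552
(2,2): Delta=0.0000 Bond=4.3672
(3,0): Delta=0.0000 Bond=0.0000
(3,1): Delta=0.1406 Bond=-9.6054
(3,2): Delta=0.0000 Bond=4.6729
(3,3): Delta=0.0000 Bond=4.6729
V0=3.8062

Under the risk-neutral measure, an up-move has probability p* = (R−d)/(u−d) = 0.9167 and values discount at R = 1.07.
Terminal values V(4,·): V(4,0)=0.0000, V(4,1)=0.0000, V(4,2)=5.0000, V(4,3)=5.0000, V(4,4)=5.0000
(3,0): S=66.4567. Δ = (V_up−V_dn)/(S_up−S_dn) = (0.0000−0.0000)/(73.1024−49.1780) = 0.0000. V = [p*·0.0000 + (1−p*)·0.0000]/1.07 = 0.0000. B = V − Δ·S = 0.0000.
(3,1): S=98.7870. Δ = (V_up−V_dn)/(S_up−S_dn) = (5.0000−0.0000)/(108.6657−73.1024) = 0.1406. V = [p*·5.0000 + (1−p*)·0.0000]/1.07 = 4.2835. B = V − Δ·S = -9.6054.
(3,2): S=146.8456. Δ = (V_up−V_dn)/(S_up−S_dn) = (5.0000−5.0000)/(161.5302−108.6657) = 0.0000. V = [p*·5.0000 + (1−p*)·5.0000]/1.07 = 4.6729. B = V − Δ·S = 4.6729.
(3,3): S=218.2840. Δ = (V_up−V_dn)/(S_up−S_dn) = (5.0000−5.0000)/(240.1124−161.5302) = 0.0000. V = [p*·5.0000 + (1−p*)·5.0000]/1.07 = 4.6729. B = V − Δ·S = 4.6729.
(2,0): S=89.8064. Δ = (V_up−V_dn)/(S_up−S_dn) = (4.2835−0.0000)/(98.7870−66.4567) = 0.1325. V = [p*·4.2835 + (1−p*)·0.0000]/1.07 = 3.6697. B = V − Δ·S = -8.2289.
(2,1): S=133.4960. Δ = (V_up−V_dn)/(S_up−S_dn) = (4.6729−4.2835)/(146.8456−98.7870) = 0.0081. V = [p*·4.6729 + (1−p*)·4.2835]/1.07 = 4.3369. B = V − Δ·S = 3.2552.
(2,2): S=198.4400. Δ = (V_up−V_dn)/(S_up−S_dn) = (4.6729−4.6729)/(218.2840−146.8456) = 0.0000. V = [p*·4.6729 + (1−p*)·4.6729]/1.07 = 4.3672. B = V − Δ·S = 4.3672.
(1,0): S=121.3600. Δ = (V_up−V_dn)/(S_up−S_dn) = (4.3369−3.6697)/(133.4960−89.8064) = 0.0153. V = [p*·4.3369 + (1−p*)·3.6697]/1.07 = 4.0012. B = V − Δ·S = 2.1478.
(1,1): S=180.4000. Δ = (V_up−V_dn)/(S_up−S_dn) = (4.3672−4.3369)/(198.4400−133.4960) = 0.0005. V = [p*·4.3672 + (1−p*)·4.3369]/1.07 = 4.0791. B = V − Δ·S = 3.9949.
(0,0): S=164.0000. Δ = (V_up−V_dn)/(S_up−S_dn) = (4.0791−4.0012)/(180.4000−121.3600) = 0.0013. V = [p*·4.0791 + (1−p*)·4.0012]/1.07 = 3.8062. B = V − Δ·S = 3.5897.
The time-0 hedge costs 3.8062, which is the no-arbitrage price.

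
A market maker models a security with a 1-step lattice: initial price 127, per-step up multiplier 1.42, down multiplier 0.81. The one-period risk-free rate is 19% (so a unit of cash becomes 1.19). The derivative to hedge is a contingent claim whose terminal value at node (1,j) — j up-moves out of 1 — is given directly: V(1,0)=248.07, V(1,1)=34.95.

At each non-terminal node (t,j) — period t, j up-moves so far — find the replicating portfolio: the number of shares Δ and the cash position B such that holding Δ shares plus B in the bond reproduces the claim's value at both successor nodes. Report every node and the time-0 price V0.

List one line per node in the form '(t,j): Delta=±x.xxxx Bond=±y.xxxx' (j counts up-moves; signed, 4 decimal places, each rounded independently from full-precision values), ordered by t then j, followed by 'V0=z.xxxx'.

(0,0): Delta=-2.7510 Bond=446.2735
V0=96.8964

No-arbitrage ⇒ martingale measure with p* = (R−d)/(u−d) = 0.6230.
Terminal payoffs: V(1,0)=248.0700, V(1,1)=34.9500
  t=0,j=0: stock 127.0000 → up 180.3400 (V=34.9500), down 102.8700 (V=248.0700). Price 96.8964; hedge Δ=-2.7510, bond B=446.2735.
Root portfolio cost Δ·127+B reproduces V0=96.8964.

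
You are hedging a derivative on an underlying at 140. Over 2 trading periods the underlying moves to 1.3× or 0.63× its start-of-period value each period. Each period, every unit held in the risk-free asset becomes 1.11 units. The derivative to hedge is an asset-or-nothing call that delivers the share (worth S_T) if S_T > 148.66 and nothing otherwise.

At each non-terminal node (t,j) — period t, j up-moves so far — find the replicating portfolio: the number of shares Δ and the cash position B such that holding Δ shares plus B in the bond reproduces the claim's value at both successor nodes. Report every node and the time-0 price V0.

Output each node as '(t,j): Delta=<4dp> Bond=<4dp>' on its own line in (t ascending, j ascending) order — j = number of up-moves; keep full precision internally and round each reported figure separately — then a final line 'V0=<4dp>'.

(0,0): Delta=1.6280 Bond=-129.3603
(1,0): Delta=0.0000 Bond=0.0000
(1,1): Delta=1.9403 Bond=-200.4276
V0=98.5602

No-arbitrage ⇒ martingale measure with p* = (R−d)/(u−d) = 0.7164.
Payoff layer (t=2): V(2,0)=0.0000, V(2,1)=0.0000, V(2,2)=236.6000
  t=1,j=0: stock 88.2000 → up 114.6600 (V=0.0000), down 55.5660 (V=0.0000). Price 0.0000; hedge Δ=0.0000, bond B=0.0000.
  t=1,j=1: stock 182.0000 → up 236.6000 (V=236.6000), down 114.6600 (V=0.0000). Price 152.7067; hedge Δ=1.9403, bond B=-200.4276.
  t=0,j=0: stock 140.0000 → up 182.0000 (V=152.7067), down 88.2000 (V=0.0000). Price 98.5602; hedge Δ=1.6280, bond B=-129.3603.
Each (Δ,B) replicates both successor values, so the strategy is self-financing and V0 is arbitrage-free.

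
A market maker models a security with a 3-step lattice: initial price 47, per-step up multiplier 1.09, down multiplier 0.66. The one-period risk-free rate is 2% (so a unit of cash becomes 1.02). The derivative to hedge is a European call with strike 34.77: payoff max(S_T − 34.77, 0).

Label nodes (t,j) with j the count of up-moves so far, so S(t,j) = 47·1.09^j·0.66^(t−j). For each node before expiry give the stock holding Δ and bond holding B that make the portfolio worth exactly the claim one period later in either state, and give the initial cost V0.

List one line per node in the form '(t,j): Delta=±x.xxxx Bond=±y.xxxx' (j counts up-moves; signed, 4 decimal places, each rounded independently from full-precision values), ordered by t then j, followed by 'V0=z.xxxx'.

No-arbitrage ⇒ martingale measure with p* = (R−d)/(u−d) = 0.8372.
Terminal payoffs: V(3,0)=0.0000, V(3,1)=0.0000, V(3,2)=2.0849, V(3,3)=26.0964
  t=2,j=0: stock 20.4732 → up 22.3158 (V=0.0000), down 13.5123 (V=0.0000). Price 0.0000; hedge Δ=0.0000, bond B=0.0000.
  t=2,j=1: stock 33.8118 → up 36.8549 (V=2.0849), down 22.3158 (V=0.0000). Price 1.7112; hedge Δ=0.1434, bond B=-3.1373.
  t=2,j=2: stock 55.8407 → up 60.8664 (V=26.0964), down 36.8549 (V=2.0849). Price 21.7525; hedge Δ=1.0000, bond B=-34.0882.
  t=1,j=0: stock 31.0200 → up 33.8118 (V=1.7112), down 20.4732 (V=0.0000). Price 1.4046; hedge Δ=0.1283, bond B=-2.5751.
  t=1,j=1: stock 51.2300 → up 55.8407 (V=21.7525), down 33.8118 (V=1.7112). Price 18.1274; hedge Δ=0.9098, bond B=-28.4801.
  t=0,j=0: stock 47.0000 → up 51.2300 (V=18.1274), down 31.0200 (V=1.4046). Price 15.1030; hedge Δ=0.8275, bond B=-23.7873.
Root portfolio cost Δ·47+B reproduces V0=15.1030.

(0,0): Delta=0.8275 Bond=-23.7873
(1,0): Delta=0.1283 Bond=-2.5751
(1,1): Delta=0.9098 Bond=-28.4801
(2,0): Delta=0.0000 Bond=0.0000
(2,1): Delta=0.1434 Bond=-3.1373
(2,2): Delta=1.0000 Bond=-34.0882
V0=15.1030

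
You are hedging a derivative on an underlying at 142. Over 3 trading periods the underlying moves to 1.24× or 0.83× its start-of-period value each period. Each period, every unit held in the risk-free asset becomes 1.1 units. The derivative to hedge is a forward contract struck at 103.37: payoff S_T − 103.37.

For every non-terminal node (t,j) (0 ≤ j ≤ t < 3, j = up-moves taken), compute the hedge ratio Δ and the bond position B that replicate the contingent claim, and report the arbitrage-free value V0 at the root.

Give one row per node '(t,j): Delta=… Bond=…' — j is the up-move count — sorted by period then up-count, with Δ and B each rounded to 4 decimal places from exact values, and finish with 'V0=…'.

The replicating-portfolio and risk-neutral prices coincide; use p* = (1.1−0.83)/(1.24−0.83) = 0.6585 for the latter.
Payoff layer (t=3): V(3,0)=-22.1762, V(3,1)=17.9315, V(3,2)=77.8515, V(3,3)=167.3706
(2,0): S=97.8238. Δ = (V_up−V_dn)/(S_up−S_dn) = (17.9315−-22.1762)/(121.3015−81.1938) = 1.0000. V = [p*·17.9315 + (1−p*)·-22.1762]/1.1 = 3.8511. B = V − Δ·S = -93.9727.
(2,1): S=146.1464. Δ = (V_up−V_dn)/(S_up−S_dn) = (77.8515−17.9315)/(181.2215−121.3015) = 1.0000. V = [p*·77.8515 + (1−p*)·17.9315]/1.1 = 52.1737. B = V − Δ·S = -93.9727.
(2,2): S=218.3392. Δ = (V_up−V_dn)/(S_up−S_dn) = (167.3706−77.8515)/(270.7406−181.2215) = 1.0000. V = [p*·167.3706 + (1−p*)·77.8515]/1.1 = 124.3665. B = V − Δ·S = -93.9727.
(1,0): S=117.8600. Δ = (V_up−V_dn)/(S_up−S_dn) = (52.1737−3.8511)/(146.1464−97.8238) = 1.0000. V = [p*·52.1737 + (1−p*)·3.8511]/1.1 = 32.4302. B = V − Δ·S = -85.4298.
(1,1): S=176.0800. Δ = (V_up−V_dn)/(S_up−S_dn) = (124.3665−52.1737)/(218.3392−146.1464) = 1.0000. V = [p*·124.3665 + (1−p*)·52.1737]/1.1 = 90.6502. B = V − Δ·S = -85.4298.
(0,0): S=142.0000. Δ = (V_up−V_dn)/(S_up−S_dn) = (90.6502−32.4302)/(176.0800−117.8600) = 1.0000. V = [p*·90.6502 + (1−p*)·32.4302]/1.1 = 64.3366. B = V − Δ·S = -77.6634.
Check: Δ(0,0)·S0 + B(0,0) = 64.3366 = V0.

(0,0): Delta=1.0000 Bond=-77.6634
(1,0): Delta=1.0000 Bond=-85.4298
(1,1): Delta=1.0000 Bond=-85.4298
(2,0): Delta=1.0000 Bond=-93.9727
(2,1): Delta=1.0000 Bond=-93.9727
(2,2): Delta=1.0000 Bond=-93.9727
V0=64.3366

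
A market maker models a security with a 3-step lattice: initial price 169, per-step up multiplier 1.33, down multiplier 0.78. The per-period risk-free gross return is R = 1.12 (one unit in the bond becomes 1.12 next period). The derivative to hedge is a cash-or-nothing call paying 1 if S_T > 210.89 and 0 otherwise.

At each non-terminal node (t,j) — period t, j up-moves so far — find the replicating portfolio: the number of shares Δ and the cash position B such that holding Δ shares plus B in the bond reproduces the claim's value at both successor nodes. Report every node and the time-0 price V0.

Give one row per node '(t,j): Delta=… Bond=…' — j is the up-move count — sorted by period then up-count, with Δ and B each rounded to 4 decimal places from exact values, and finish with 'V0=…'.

The replicating-portfolio and risk-neutral prices coincide; use p* = (1.12−0.78)/(1.33−0.78) = 0.6182 for the latter.
At expiry t=3: V(3,0)=0.0000, V(3,1)=0.0000, V(3,2)=1.0000, V(3,3)=1.0000
Node (2,0) S=102.8196: V=(p*·0.0000+(1−p*)·0.0000)/1.12=0.0000; Δ=(0.0000−0.0000)/(136.7501−80.1993)=0.0000; B=V−Δ·S=0.0000
Node (2,1) S=175.3206: V=(p*·1.0000+(1−p*)·0.0000)/1.12=0.5519; Δ=(1.0000−0.0000)/(233.1764−136.7501)=0.0104; B=V−Δ·S=-1.2662
Node (2,2) S=298.9441: V=(p*·1.0000+(1−p*)·1.0000)/1.12=0.8929; Δ=(1.0000−1.0000)/(397.5957−233.1764)=0.0000; B=V−Δ·S=0.8929
Node (1,0) S=131.8200: V=(p*·0.5519+(1−p*)·0.0000)/1.12=0.3046; Δ=(0.5519−0.0000)/(175.3206−102.8196)=0.0076; B=V−Δ·S=-0.6989
Node (1,1) S=224.7700: V=(p*·0.8929+(1−p*)·0.5519)/1.12=0.6810; Δ=(0.8929−0.5519)/(298.9441−175.3206)=0.0028; B=V−Δ·S=0.0611
Node (0,0) S=169.0000: V=(p*·0.6810+(1−p*)·0.3046)/1.12=0.4797; Δ=(0.6810−0.3046)/(224.7700−131.8200)=0.0040; B=V−Δ·S=-0.2045
Self-financing check: at every node Δ·S+B equals the discounted successor values.

(0,0): Delta=0.0040 Bond=-0.2045
(1,0): Delta=0.0076 Bond=-0.6989
(1,1): Delta=0.0028 Bond=0.0611
(2,0): Delta=0.0000 Bond=0.0000
(2,1): Delta=0.0104 Bond=-1.2662
(2,2): Delta=0.0000 Bond=0.8929
V0=0.4797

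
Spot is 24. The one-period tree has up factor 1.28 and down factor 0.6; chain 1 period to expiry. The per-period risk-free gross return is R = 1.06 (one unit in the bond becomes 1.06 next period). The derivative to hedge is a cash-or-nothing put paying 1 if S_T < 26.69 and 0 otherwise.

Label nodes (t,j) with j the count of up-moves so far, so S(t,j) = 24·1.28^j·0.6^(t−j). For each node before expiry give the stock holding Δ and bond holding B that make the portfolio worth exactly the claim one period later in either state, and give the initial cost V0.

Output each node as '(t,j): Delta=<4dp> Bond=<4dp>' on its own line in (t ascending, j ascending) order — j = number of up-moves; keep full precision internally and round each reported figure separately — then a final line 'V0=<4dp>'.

Under the risk-neutral measure, an up-move has probability p* = (R−d)/(u−d) = 0.6765 and values discount at R = 1.06.
Terminal payoffs: V(1,0)=1.0000, V(1,1)=0.0000
  t=0,j=0: stock 24.0000 → up 30.7200 (V=0.0000), down 14.4000 (V=1.0000). Price 0.3052; hedge Δ=-0.0613, bond B=1.7758.
Self-financing check: at every node Δ·S+B equals the discounted successor values.

(0,0): Delta=-0.0613 Bond=1.7758
V0=0.3052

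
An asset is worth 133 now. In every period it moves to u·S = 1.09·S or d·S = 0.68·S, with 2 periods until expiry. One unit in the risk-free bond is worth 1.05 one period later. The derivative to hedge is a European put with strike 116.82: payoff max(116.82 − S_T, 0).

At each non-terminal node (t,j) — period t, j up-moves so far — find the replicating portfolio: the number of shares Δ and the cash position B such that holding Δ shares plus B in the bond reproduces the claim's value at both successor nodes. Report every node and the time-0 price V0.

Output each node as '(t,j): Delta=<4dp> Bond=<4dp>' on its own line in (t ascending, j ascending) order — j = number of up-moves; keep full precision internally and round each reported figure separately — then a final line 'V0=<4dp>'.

The replicating-portfolio and risk-neutral prices coincide; use p* = (1.05−0.68)/(1.09−0.68) = 0.9024 for the latter.
Payoff layer (t=2): V(2,0)=55.3208, V(2,1)=18.2404, V(2,2)=0.0000
Node (1,0) S=90.4400: V=(p*·18.2404+(1−p*)·55.3208)/1.05=20.8171; Δ=(18.2404−55.3208)/(98.5796−61.4992)=-1.0000; B=V−Δ·S=111.2571
Node (1,1) S=144.9700: V=(p*·0.0000+(1−p*)·18.2404)/1.05=1.6948; Δ=(0.0000−18.2404)/(158.0173−98.5796)=-0.3069; B=V−Δ·S=46.1836
Node (0,0) S=133.0000: V=(p*·1.6948+(1−p*)·20.8171)/1.05=3.3909; Δ=(1.6948−20.8171)/(144.9700−90.4400)=-0.3507; B=V−Δ·S=50.0307
Self-financing check: at every node Δ·S+B equals the discounted successor values.

(0,0): Delta=-0.3507 Bond=50.0307
(1,0): Delta=-1.0000 Bond=111.2571
(1,1): Delta=-0.3069 Bond=46.1836
V0=3.3909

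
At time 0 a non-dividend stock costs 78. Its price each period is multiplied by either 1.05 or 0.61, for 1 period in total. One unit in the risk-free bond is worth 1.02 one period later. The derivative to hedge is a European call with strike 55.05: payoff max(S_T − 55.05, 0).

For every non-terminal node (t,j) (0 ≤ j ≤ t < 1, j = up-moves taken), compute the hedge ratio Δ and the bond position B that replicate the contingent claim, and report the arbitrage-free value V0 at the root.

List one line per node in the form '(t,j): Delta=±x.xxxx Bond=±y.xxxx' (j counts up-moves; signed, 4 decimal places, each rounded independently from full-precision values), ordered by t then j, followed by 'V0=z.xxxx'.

(0,0): Delta=0.7823 Bond=-36.4940
V0=24.5287

The replicating-portfolio and risk-neutral prices coincide; use p* = (1.02−0.61)/(1.05−0.61) = 0.9318 for the latter.
Terminal payoffs: V(1,0)=0.0000, V(1,1)=26.8500
Node (0,0) S=78.0000: V=(p*·26.8500+(1−p*)·0.0000)/1.02=24.5287; Δ=(26.8500−0.0000)/(81.9000−47.5800)=0.7823; B=V−Δ·S=-36.4940
Check: Δ(0,0)·S0 + B(0,0) = 24.5287 = V0.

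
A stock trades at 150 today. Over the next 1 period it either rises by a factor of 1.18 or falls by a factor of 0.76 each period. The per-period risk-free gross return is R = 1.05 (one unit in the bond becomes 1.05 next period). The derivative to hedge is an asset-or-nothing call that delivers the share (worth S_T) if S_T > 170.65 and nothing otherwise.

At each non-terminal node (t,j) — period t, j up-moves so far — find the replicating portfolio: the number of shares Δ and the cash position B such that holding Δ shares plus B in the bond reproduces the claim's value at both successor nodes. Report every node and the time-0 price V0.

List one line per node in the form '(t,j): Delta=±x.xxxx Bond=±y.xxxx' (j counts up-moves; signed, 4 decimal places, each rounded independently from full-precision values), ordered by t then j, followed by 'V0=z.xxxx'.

(0,0): Delta=2.8095 Bond=-305.0340
V0=116.3946

No-arbitrage ⇒ martingale measure with p* = (R−d)/(u−d) = 0.6905.
Payoff layer (t=1): V(1,0)=0.0000, V(1,1)=177.0000
(0,0): S=150.0000. Δ = (V_up−V_dn)/(S_up−S_dn) = (177.0000−0.0000)/(177.0000−114.0000) = 2.8095. V = [p*·177.0000 + (1−p*)·0.0000]/1.05 = 116.3946. B = V − Δ·S = -305.0340.
Root portfolio cost Δ·150+B reproduces V0=116.3946.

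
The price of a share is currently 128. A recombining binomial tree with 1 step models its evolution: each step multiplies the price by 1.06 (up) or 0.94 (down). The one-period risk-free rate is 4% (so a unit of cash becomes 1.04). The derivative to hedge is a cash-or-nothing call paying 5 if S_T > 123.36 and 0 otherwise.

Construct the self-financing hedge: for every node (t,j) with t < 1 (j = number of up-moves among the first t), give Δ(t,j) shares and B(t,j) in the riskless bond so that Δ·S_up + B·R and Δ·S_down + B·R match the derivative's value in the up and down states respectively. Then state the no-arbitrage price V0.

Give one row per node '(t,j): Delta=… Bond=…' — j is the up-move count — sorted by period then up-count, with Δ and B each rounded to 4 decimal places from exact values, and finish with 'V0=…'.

(0,0): Delta=0.3255 Bond=-37.6603
V0=4.0064

Under the risk-neutral measure, an up-move has probability p* = (R−d)/(u−d) = 0.8333 and values discount at R = 1.04.
At expiry t=1: V(1,0)=0.0000, V(1,1)=5.0000
  t=0,j=0: stock 128.0000 → up 135.6800 (V=5.0000), down 120.3200 (V=0.0000). Price 4.0064; hedge Δ=0.3255, bond B=-37.6603.
The time-0 hedge costs 4.0064, which is the no-arbitrage price.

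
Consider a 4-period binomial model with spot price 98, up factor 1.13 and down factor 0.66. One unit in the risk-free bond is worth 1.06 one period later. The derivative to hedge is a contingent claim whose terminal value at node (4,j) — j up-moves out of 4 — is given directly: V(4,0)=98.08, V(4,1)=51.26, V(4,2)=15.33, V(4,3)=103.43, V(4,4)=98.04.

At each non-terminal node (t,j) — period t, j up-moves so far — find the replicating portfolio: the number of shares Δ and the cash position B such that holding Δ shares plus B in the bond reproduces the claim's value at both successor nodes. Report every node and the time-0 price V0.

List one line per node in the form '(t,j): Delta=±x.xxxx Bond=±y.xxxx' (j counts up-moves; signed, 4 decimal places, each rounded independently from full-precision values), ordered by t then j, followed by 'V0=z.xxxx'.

(0,0): Delta=0.4193 Bond=31.4057
(1,0): Delta=1.5711 Bond=-41.2124
(1,1): Delta=0.3015 Bond=46.3280
(2,0): Delta=-1.7657 Bond=98.7590
(2,1): Delta=1.9122 Bond=-68.6129
(2,2): Delta=0.1369 Bond=69.7087
(3,0): Delta=-3.5357 Bond=154.5540
(3,1): Delta=-1.5848 Bond=95.9574
(3,2): Delta=2.2696 Bond=-102.2499
(3,3): Delta=-0.0811 Bond=104.7160
V0=72.4925

The replicating-portfolio and risk-neutral prices coincide; use p* = (1.06−0.66)/(1.13−0.66) = 0.8511 for the latter.
Terminal values V(4,·): V(4,0)=98.0800, V(4,1)=51.2600, V(4,2)=15.3300, V(4,3)=103.4300, V(4,4)=98.0400
(3,0): S=28.1746. Δ = (V_up−V_dn)/(S_up−S_dn) = (51.2600−98.0800)/(31.8373−18.5952) = -3.5357. V = [p*·51.2600 + (1−p*)·98.0800]/1.06 = 54.9370. B = V − Δ·S = 154.5540.
(3,1): S=48.2383. Δ = (V_up−V_dn)/(S_up−S_dn) = (15.3300−51.2600)/(54.5093−31.8373) = -1.5848. V = [p*·15.3300 + (1−p*)·51.2600]/1.06 = 19.5106. B = V − Δ·S = 95.9574.
(3,2): S=82.5899. Δ = (V_up−V_dn)/(S_up−S_dn) = (103.4300−15.3300)/(93.3266−54.5093) = 2.2696. V = [p*·103.4300 + (1−p*)·15.3300]/1.06 = 85.1969. B = V − Δ·S = -102.2499.
(3,3): S=141.4039. Δ = (V_up−V_dn)/(S_up−S_dn) = (98.0400−103.4300)/(159.7864−93.3266) = -0.0811. V = [p*·98.0400 + (1−p*)·103.4300]/1.06 = 93.2479. B = V − Δ·S = 104.7160.
(2,0): S=42.6888. Δ = (V_up−V_dn)/(S_up−S_dn) = (19.5106−54.9370)/(48.2383−28.1746) = -1.7657. V = [p*·19.5106 + (1−p*)·54.9370]/1.06 = 23.3839. B = V − Δ·S = 98.7590.
(2,1): S=73.0884. Δ = (V_up−V_dn)/(S_up−S_dn) = (85.1969−19.5106)/(82.5899−48.2383) = 1.9122. V = [p*·85.1969 + (1−p*)·19.5106]/1.06 = 71.1451. B = V − Δ·S = -68.6129.
(2,2): S=125.1362. Δ = (V_up−V_dn)/(S_up−S_dn) = (93.2479−85.1969)/(141.4039−82.5899) = 0.1369. V = [p*·93.2479 + (1−p*)·85.1969]/1.06 = 86.8385. B = V − Δ·S = 69.7087.
(1,0): S=64.6800. Δ = (V_up−V_dn)/(S_up−S_dn) = (71.1451−23.3839)/(73.0884−42.6888) = 1.5711. V = [p*·71.1451 + (1−p*)·23.3839]/1.06 = 60.4073. B = V − Δ·S = -41.2124.
(1,1): S=110.7400. Δ = (V_up−V_dn)/(S_up−S_dn) = (86.8385−71.1451)/(125.1362−73.0884) = 0.3015. V = [p*·86.8385 + (1−p*)·71.1451]/1.06 = 79.7181. B = V − Δ·S = 46.3280.
(0,0): S=98.0000. Δ = (V_up−V_dn)/(S_up−S_dn) = (79.7181−60.4073)/(110.7400−64.6800) = 0.4193. V = [p*·79.7181 + (1−p*)·60.4073]/1.06 = 72.4925. B = V − Δ·S = 31.4057.
The time-0 hedge costs 72.4925, which is the no-arbitrage price.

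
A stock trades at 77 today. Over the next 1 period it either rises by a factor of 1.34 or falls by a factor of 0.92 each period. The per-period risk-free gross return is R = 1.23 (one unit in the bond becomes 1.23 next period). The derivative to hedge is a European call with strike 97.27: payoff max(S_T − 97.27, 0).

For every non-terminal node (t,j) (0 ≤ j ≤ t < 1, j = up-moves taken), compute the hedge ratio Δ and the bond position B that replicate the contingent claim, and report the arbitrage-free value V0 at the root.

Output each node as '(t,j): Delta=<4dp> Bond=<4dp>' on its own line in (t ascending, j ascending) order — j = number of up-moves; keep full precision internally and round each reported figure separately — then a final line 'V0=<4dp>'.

(0,0): Delta=0.1827 Bond=-10.5250
V0=3.5465

The replicating-portfolio and risk-neutral prices coincide; use p* = (1.23−0.92)/(1.34−0.92) = 0.7381 for the latter.
Terminal values V(1,·): V(1,0)=0.0000, V(1,1)=5.9100
(0,0): S=77.0000. Δ = (V_up−V_dn)/(S_up−S_dn) = (5.9100−0.0000)/(103.1800−70.8400) = 0.1827. V = [p*·5.9100 + (1−p*)·0.0000]/1.23 = 3.5465. B = V − Δ·S = -10.5250.
Each (Δ,B) replicates both successor values, so the strategy is self-financing and V0 is arbitrage-free.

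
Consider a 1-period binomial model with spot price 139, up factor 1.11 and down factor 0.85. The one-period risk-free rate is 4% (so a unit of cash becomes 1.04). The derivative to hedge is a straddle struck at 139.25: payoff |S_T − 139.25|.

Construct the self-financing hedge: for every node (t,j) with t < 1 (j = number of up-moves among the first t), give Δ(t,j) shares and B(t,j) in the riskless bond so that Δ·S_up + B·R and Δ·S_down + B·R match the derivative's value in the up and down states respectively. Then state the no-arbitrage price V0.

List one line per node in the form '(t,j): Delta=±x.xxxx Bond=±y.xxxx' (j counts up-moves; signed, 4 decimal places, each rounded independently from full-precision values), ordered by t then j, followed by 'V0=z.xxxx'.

(0,0): Delta=-0.1677 Bond=39.3380
V0=16.0303

No-arbitrage ⇒ martingale measure with p* = (R−d)/(u−d) = 0.7308.
Payoff layer (t=1): V(1,0)=21.1000, V(1,1)=15.0400
  t=0,j=0: stock 139.0000 → up 154.2900 (V=15.0400), down 118.1500 (V=21.1000). Price 16.0303; hedge Δ=-0.1677, bond B=39.3380.
Each (Δ,B) replicates both successor values, so the strategy is self-financing and V0 is arbitrage-free.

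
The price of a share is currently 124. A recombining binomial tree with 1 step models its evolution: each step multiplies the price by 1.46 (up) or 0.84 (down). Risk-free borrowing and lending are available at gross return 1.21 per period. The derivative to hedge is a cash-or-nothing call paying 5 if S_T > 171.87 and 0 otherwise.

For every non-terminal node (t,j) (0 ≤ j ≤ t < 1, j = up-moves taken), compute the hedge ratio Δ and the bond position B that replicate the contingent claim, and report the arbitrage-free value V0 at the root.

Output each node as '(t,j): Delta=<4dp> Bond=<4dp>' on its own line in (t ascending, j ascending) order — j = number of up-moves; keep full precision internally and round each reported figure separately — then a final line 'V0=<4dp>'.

Since d<R<u, set p* = (R−d)/(u−d) = 0.5968; price each node as the discounted p*-expectation of its children.
Terminal values V(1,·): V(1,0)=0.0000, V(1,1)=5.0000
Node (0,0) S=124.0000: V=(p*·5.0000+(1−p*)·0.0000)/1.21=2.4660; Δ=(5.0000−0.0000)/(181.0400−104.1600)=0.0650; B=V−Δ·S=-5.5985
The time-0 hedge costs 2.4660, which is the no-arbitrage price.

(0,0): Delta=0.0650 Bond=-5.5985
V0=2.4660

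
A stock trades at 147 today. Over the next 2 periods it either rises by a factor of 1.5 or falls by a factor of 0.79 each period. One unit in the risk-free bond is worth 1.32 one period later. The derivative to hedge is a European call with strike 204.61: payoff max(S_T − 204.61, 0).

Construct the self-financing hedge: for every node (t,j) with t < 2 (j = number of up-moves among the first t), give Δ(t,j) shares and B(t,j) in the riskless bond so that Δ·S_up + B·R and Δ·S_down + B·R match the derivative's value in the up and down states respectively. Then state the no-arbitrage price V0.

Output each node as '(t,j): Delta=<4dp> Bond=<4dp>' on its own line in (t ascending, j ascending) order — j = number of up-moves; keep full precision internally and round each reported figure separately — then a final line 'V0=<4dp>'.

(0,0): Delta=0.6835 Bond=-60.1300
(1,0): Delta=0.0000 Bond=0.0000
(1,1): Delta=0.8057 Bond=-106.3280
V0=40.3404

No-arbitrage ⇒ martingale measure with p* = (R−d)/(u−d) = 0.7465.
Terminal payoffs: V(2,0)=0.0000, V(2,1)=0.0000, V(2,2)=126.1400
(1,0): S=116.1300. Δ = (V_up−V_dn)/(S_up−S_dn) = (0.0000−0.0000)/(174.1950−91.7427) = 0.0000. V = [p*·0.0000 + (1−p*)·0.0000]/1.32 = 0.0000. B = V − Δ·S = 0.0000.
(1,1): S=220.5000. Δ = (V_up−V_dn)/(S_up−S_dn) = (126.1400−0.0000)/(330.7500−174.1950) = 0.8057. V = [p*·126.1400 + (1−p*)·0.0000]/1.32 = 71.3340. B = V − Δ·S = -106.3280.
(0,0): S=147.0000. Δ = (V_up−V_dn)/(S_up−S_dn) = (71.3340−0.0000)/(220.5000−116.1300) = 0.6835. V = [p*·71.3340 + (1−p*)·0.0000]/1.32 = 40.3404. B = V − Δ·S = -60.1300.
Check: Δ(0,0)·S0 + B(0,0) = 40.3404 = V0.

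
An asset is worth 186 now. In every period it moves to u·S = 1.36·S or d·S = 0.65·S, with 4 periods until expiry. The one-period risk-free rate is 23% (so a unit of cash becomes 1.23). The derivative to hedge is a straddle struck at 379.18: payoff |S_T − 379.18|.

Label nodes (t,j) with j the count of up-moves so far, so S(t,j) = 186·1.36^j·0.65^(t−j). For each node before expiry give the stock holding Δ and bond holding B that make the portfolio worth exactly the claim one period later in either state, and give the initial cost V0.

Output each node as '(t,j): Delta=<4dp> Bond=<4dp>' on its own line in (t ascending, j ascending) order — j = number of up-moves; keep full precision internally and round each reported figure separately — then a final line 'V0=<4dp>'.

(0,0): Delta=0.1408 Bond=53.5318
(1,0): Delta=-1.0000 Bond=203.7652
(1,1): Delta=0.2630 Bond=34.9307
(2,0): Delta=-1.0000 Bond=250.6312
(2,1): Delta=-1.0000 Bond=250.6312
(2,2): Delta=0.3983 Bond=-3.5812
(3,0): Delta=-1.0000 Bond=308.2764
(3,1): Delta=-1.0000 Bond=308.2764
(3,2): Delta=-1.0000 Bond=308.2764
(3,3): Delta=0.5481 Bond=-74.4886
V0=79.7182

Since d<R<u, set p* = (R−d)/(u−d) = 0.8169; price each node as the discounted p*-expectation of its children.
Payoff layer (t=4): V(4,0)=345.9778, V(4,1)=309.7109, V(4,2)=233.8292, V(4,3)=75.0614, V(4,4)=257.1297
(3,0): S=51.0802. Δ = (V_up−V_dn)/(S_up−S_dn) = (309.7109−345.9778)/(69.4691−33.2022) = -1.0000. V = [p*·309.7109 + (1−p*)·345.9778]/1.23 = 257.1962. B = V − Δ·S = 308.2764.
(3,1): S=106.8756. Δ = (V_up−V_dn)/(S_up−S_dn) = (233.8292−309.7109)/(145.3508−69.4691) = -1.0000. V = [p*·233.8292 + (1−p*)·309.7109]/1.23 = 201.4008. B = V − Δ·S = 308.2764.
(3,2): S=223.6166. Δ = (V_up−V_dn)/(S_up−S_dn) = (75.0614−233.8292)/(304.1186−145.3508) = -1.0000. V = [p*·75.0614 + (1−p*)·233.8292]/1.23 = 84.6598. B = V − Δ·S = 308.2764.
(3,3): S=467.8748. Δ = (V_up−V_dn)/(S_up−S_dn) = (257.1297−75.0614)/(636.3097−304.1186) = 0.5481. V = [p*·257.1297 + (1−p*)·75.0614]/1.23 = 181.9458. B = V − Δ·S = -74.4886.
(2,0): S=78.5850. Δ = (V_up−V_dn)/(S_up−S_dn) = (201.4008−257.1962)/(106.8756−51.0803) = -1.0000. V = [p*·201.4008 + (1−p*)·257.1962]/1.23 = 172.0462. B = V − Δ·S = 250.6312.
(2,1): S=164.4240. Δ = (V_up−V_dn)/(S_up−S_dn) = (84.6598−201.4008)/(223.6166−106.8756) = -1.0000. V = [p*·84.6598 + (1−p*)·201.4008]/1.23 = 86.2072. B = V − Δ·S = 250.6312.
(2,2): S=344.0256. Δ = (V_up−V_dn)/(S_up−S_dn) = (181.9458−84.6598)/(467.8748−223.6166) = 0.3983. V = [p*·181.9458 + (1−p*)·84.6598]/1.23 = 133.4413. B = V − Δ·S = -3.5812.
(1,0): S=120.9000. Δ = (V_up−V_dn)/(S_up−S_dn) = (86.2072−172.0462)/(164.4240−78.5850) = -1.0000. V = [p*·86.2072 + (1−p*)·172.0462]/1.23 = 82.8652. B = V − Δ·S = 203.7652.
(1,1): S=252.9600. Δ = (V_up−V_dn)/(S_up−S_dn) = (133.4413−86.2072)/(344.0256−164.4240) = 0.2630. V = [p*·133.4413 + (1−p*)·86.2072]/1.23 = 101.4576. B = V − Δ·S = 34.9307.
(0,0): S=186.0000. Δ = (V_up−V_dn)/(S_up−S_dn) = (101.4576−82.8652)/(252.9600−120.9000) = 0.1408. V = [p*·101.4576 + (1−p*)·82.8652]/1.23 = 79.7182. B = V − Δ·S = 53.5318.
The time-0 hedge costs 79.7182, which is the no-arbitrage price.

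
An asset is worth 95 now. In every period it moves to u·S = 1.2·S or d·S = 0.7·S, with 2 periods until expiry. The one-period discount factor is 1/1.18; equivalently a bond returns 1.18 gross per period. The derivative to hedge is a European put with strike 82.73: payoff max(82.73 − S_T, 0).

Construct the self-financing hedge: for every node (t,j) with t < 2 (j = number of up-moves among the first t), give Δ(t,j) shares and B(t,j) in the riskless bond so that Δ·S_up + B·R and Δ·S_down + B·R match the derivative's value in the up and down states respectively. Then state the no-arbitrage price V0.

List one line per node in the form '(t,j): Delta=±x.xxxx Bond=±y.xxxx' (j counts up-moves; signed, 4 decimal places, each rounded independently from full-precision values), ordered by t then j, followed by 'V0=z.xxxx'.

Risk-neutral probability p* = (R−d)/(u−d) = (1.18−0.7)/(1.2−0.7) = 0.9600.
Payoff layer (t=2): V(2,0)=36.1800, V(2,1)=2.9300, V(2,2)=0.0000
Node (1,0) S=66.5000: V=(p*·2.9300+(1−p*)·36.1800)/1.18=3.6102; Δ=(2.9300−36.1800)/(79.8000−46.5500)=-1.0000; B=V−Δ·S=70.1102
Node (1,1) S=114.0000: V=(p*·0.0000+(1−p*)·2.9300)/1.18=0.0993; Δ=(0.0000−2.9300)/(136.8000−79.8000)=-0.0514; B=V−Δ·S=5.9593
Node (0,0) S=95.0000: V=(p*·0.0993+(1−p*)·3.6102)/1.18=0.2032; Δ=(0.0993−3.6102)/(114.0000−66.5000)=-0.0739; B=V−Δ·S=7.2249
Each (Δ,B) replicates both successor values, so the strategy is self-financing and V0 is arbitrage-free.

(0,0): Delta=-0.0739 Bond=7.2249
(1,0): Delta=-1.0000 Bond=70.1102
(1,1): Delta=-0.0514 Bond=5.9593
V0=0.2032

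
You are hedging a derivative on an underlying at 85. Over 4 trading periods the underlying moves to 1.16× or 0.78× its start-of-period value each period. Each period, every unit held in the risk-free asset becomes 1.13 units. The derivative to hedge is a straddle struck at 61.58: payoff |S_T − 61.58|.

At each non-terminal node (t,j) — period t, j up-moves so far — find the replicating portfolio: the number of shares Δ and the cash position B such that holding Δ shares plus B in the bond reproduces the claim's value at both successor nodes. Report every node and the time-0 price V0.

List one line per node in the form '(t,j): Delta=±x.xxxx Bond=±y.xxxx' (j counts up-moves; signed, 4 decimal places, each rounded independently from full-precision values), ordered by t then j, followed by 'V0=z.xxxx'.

Under the risk-neutral measure, an up-move has probability p* = (R−d)/(u−d) = 0.9211 and values discount at R = 1.13.
At expiry t=4: V(4,0)=30.1172, V(4,1)=14.7892, V(4,2)=8.0064, V(4,3)=41.9074, V(4,4)=92.3243
Node (3,0) S=40.3369: V=(p*·14.7892+(1−p*)·30.1172)/1.13=14.1587; Δ=(14.7892−30.1172)/(46.7908−31.4628)=-1.0000; B=V−Δ·S=54.4956
Node (3,1) S=59.9882: V=(p*·8.0064+(1−p*)·14.7892)/1.13=7.5592; Δ=(8.0064−14.7892)/(69.5864−46.7908)=-0.2976; B=V−Δ·S=25.4087
Node (3,2) S=89.2133: V=(p*·41.9074+(1−p*)·8.0064)/1.13=34.7177; Δ=(41.9074−8.0064)/(103.4874−69.5864)=1.0000; B=V−Δ·S=-54.4956
Node (3,3) S=132.6762: V=(p*·92.3243+(1−p*)·41.9074)/1.13=78.1806; Δ=(92.3243−41.9074)/(153.9043−103.4874)=1.0000; B=V−Δ·S=-54.4956
Node (2,0) S=51.7140: V=(p*·7.5592+(1−p*)·14.1587)/1.13=7.1506; Δ=(7.5592−14.1587)/(59.9882−40.3369)=-0.3358; B=V−Δ·S=24.5177
Node (2,1) S=76.9080: V=(p*·34.7177+(1−p*)·7.5592)/1.13=28.8262; Δ=(34.7177−7.5592)/(89.2133−59.9882)=0.9293; B=V−Δ·S=-42.6437
Node (2,2) S=114.3760: V=(p*·78.1806+(1−p*)·34.7177)/1.13=66.1498; Δ=(78.1806−34.7177)/(132.6762−89.2133)=1.0000; B=V−Δ·S=-48.2262
Node (1,0) S=66.3000: V=(p*·28.8262+(1−p*)·7.1506)/1.13=23.9955; Δ=(28.8262−7.1506)/(76.9080−51.7140)=0.8603; B=V−Δ·S=-33.0455
Node (1,1) S=98.6000: V=(p*·66.1498+(1−p*)·28.8262)/1.13=55.9321; Δ=(66.1498−28.8262)/(114.3760−76.9080)=0.9961; B=V−Δ·S=-42.2880
Node (0,0) S=85.0000: V=(p*·55.9321+(1−p*)·23.9955)/1.13=47.2662; Δ=(55.9321−23.9955)/(98.6000−66.3000)=0.9887; B=V−Δ·S=-36.7773
Check: Δ(0,0)·S0 + B(0,0) = 47.2662 = V0.

(0,0): Delta=0.9887 Bond=-36.7773
(1,0): Delta=0.8603 Bond=-33.0455
(1,1): Delta=0.9961 Bond=-42.2880
(2,0): Delta=-0.3358 Bond=24.5177
(2,1): Delta=0.9293 Bond=-42.6437
(2,2): Delta=1.0000 Bond=-48.2262
(3,0): Delta=-1.0000 Bond=54.4956
(3,1): Delta=-0.2976 Bond=25.4087
(3,2): Delta=1.0000 Bond=-54.4956
(3,3): Delta=1.0000 Bond=-54.4956
V0=47.2662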